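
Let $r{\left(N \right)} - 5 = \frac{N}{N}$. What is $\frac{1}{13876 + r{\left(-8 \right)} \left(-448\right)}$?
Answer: $\frac{1}{11188} \approx 8.9381 \cdot 10^{-5}$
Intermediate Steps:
$r{\left(N \right)} = 6$ ($r{\left(N \right)} = 5 + \frac{N}{N} = 5 + 1 = 6$)
$\frac{1}{13876 + r{\left(-8 \right)} \left(-448\right)} = \frac{1}{13876 + 6 \left(-448\right)} = \frac{1}{13876 - 2688} = \frac{1}{11188}$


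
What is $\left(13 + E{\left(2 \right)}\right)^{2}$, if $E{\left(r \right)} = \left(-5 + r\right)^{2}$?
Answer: $484$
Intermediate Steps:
$\left(13 + E{\left(2 \right)}\right)^{2} = \left(13 + \left(-5 + 2\right)^{2}\right)^{2} = \left(13 + \left(-3\right)^{2}\right)^{2} = \left(13 + 9\right)^{2} = 22^{2} = 484$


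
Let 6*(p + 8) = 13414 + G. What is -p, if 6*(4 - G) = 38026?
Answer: -21097/18 ≈ -1172.1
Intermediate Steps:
G = -19001/3 (G = 4 - ⅙*38026 = 4 - 19013/3 = -19001/3 ≈ -6333.7)
p = 21097/18 (p = -8 + (13414 - 19001/3)/6 = -8 + (⅙)*(21241/3) = -8 + 21241/18 = 21097/18 ≈ 1172.1)
-p = -1*21097/18 = -21097/18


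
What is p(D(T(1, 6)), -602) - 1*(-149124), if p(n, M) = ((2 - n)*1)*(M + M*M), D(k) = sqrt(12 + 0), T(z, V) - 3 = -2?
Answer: 872728 - 723604*sqrt(3) ≈ -3.8059e+5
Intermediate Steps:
T(z, V) = 1 (T(z, V) = 3 - 2 = 1)
D(k) = 2*sqrt(3) (D(k) = sqrt(12) = 2*sqrt(3))
p(n, M) = (2 - n)*(M + M**2)
p(D(T(1, 6)), -602) - 1*(-149124) = -602*(2 - 2*sqrt(3) + 2*(-602) - 1*(-602)*2*sqrt(3)) - 1*(-149124) = -602*(2 - 2*sqrt(3) - 1204 + 1204*sqrt(3)) + 149124 = -602*(-1202 + 1202*sqrt(3)) + 149124 = (723604 - 723604*sqrt(3)) + 149124 = 872728 - 723604*sqrt(3)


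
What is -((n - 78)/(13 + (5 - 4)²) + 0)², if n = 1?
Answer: -121/4 ≈ -30.250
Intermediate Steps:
-((n - 78)/(13 + (5 - 4)²) + 0)² = -((1 - 78)/(13 + (5 - 4)²) + 0)² = -(-77/(13 + 1²) + 0)² = -(-77/(13 + 1) + 0)² = -(-77/14 + 0)² = -(-77*1/14 + 0)² = -(-11/2 + 0)² = -(-11/2)² = -1*121/4 = -121/4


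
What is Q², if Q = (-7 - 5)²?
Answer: 20736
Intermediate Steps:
Q = 144 (Q = (-12)² = 144)
Q² = 144² = 20736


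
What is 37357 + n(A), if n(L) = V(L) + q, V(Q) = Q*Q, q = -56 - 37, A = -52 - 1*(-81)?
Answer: 38105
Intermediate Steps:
A = 29 (A = -52 + 81 = 29)
q = -93
V(Q) = Q²
n(L) = -93 + L² (n(L) = L² - 93 = -93 + L²)
37357 + n(A) = 37357 + (-93 + 29²) = 37357 + (-93 + 841) = 37357 + 748 = 38105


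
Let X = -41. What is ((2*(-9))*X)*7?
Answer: 5166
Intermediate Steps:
((2*(-9))*X)*7 = ((2*(-9))*(-41))*7 = -18*(-41)*7 = 738*7 = 5166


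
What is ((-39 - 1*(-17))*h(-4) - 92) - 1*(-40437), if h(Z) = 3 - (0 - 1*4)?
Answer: 40191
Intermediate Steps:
h(Z) = 7 (h(Z) = 3 - (0 - 4) = 3 - 1*(-4) = 3 + 4 = 7)
((-39 - 1*(-17))*h(-4) - 92) - 1*(-40437) = ((-39 - 1*(-17))*7 - 92) - 1*(-40437) = ((-39 + 17)*7 - 92) + 40437 = (-22*7 - 92) + 40437 = (-154 - 92) + 40437 = -246 + 40437 = 40191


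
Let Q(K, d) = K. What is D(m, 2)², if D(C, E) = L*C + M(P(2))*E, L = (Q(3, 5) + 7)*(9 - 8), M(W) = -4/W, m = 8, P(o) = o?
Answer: 5776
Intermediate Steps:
L = 10 (L = (3 + 7)*(9 - 8) = 10*1 = 10)
D(C, E) = -2*E + 10*C (D(C, E) = 10*C + (-4/2)*E = 10*C + (-4*½)*E = 10*C - 2*E = -2*E + 10*C)
D(m, 2)² = (-2*2 + 10*8)² = (-4 + 80)² = 76² = 5776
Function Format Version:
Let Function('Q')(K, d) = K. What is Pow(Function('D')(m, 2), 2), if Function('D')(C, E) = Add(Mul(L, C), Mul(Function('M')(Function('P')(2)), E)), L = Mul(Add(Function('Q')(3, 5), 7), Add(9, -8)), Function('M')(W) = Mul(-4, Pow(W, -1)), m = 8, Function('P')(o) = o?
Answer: 5776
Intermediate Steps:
L = 10 (L = Mul(Add(3, 7), Add(9, -8)) = Mul(10, 1) = 10)
Function('D')(C, E) = Add(Mul(-2, E), Mul(10, C)) (Function('D')(C, E) = Add(Mul(10, C), Mul(Mul(-4, Pow(2, -1)), E)) = Add(Mul(10, C), Mul(Mul(-4, Rational(1, 2)), E)) = Add(Mul(10, C), Mul(-2, E)) = Add(Mul(-2, E), Mul(10, C)))
Pow(Function('D')(m, 2), 2) = Pow(Add(Mul(-2, 2), Mul(10, 8)), 2) = Pow(Add(-4, 80), 2) = Pow(76, 2) = 5776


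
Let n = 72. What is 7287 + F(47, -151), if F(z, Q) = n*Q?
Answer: -3585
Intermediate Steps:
F(z, Q) = 72*Q
7287 + F(47, -151) = 7287 + 72*(-151) = 7287 - 10872 = -3585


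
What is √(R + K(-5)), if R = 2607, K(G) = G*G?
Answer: 2*√658 ≈ 51.303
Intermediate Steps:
K(G) = G²
√(R + K(-5)) = √(2607 + (-5)²) = √(2607 + 25) = √2632 = 2*√658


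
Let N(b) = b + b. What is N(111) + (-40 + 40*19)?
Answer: 942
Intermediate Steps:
N(b) = 2*b
N(111) + (-40 + 40*19) = 2*111 + (-40 + 40*19) = 222 + (-40 + 760) = 222 + 720 = 942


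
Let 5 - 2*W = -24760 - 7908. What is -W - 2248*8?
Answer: -68641/2 ≈ -34321.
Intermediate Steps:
W = 32673/2 (W = 5/2 - (-24760 - 7908)/2 = 5/2 - 1/2*(-32668) = 5/2 + 16334 = 32673/2 ≈ 16337.)
-W - 2248*8 = -1*32673/2 - 2248*8 = -32673/2 - 17984 = -68641/2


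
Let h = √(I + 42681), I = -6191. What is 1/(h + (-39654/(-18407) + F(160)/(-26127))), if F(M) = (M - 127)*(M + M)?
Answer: -22487327425001949/468824196813863834347 + 25698194140872969*√36490/937648393627727668694 ≈ 0.0051874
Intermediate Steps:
F(M) = 2*M*(-127 + M) (F(M) = (-127 + M)*(2*M) = 2*M*(-127 + M))
h = √36490 (h = √(-6191 + 42681) = √36490 ≈ 191.02)
1/(h + (-39654/(-18407) + F(160)/(-26127))) = 1/(√36490 + (-39654/(-18407) + (2*160*(-127 + 160))/(-26127))) = 1/(√36490 + (-39654*(-1/18407) + (2*160*33)*(-1/26127))) = 1/(√36490 + (39654/18407 + 10560*(-1/26127))) = 1/(√36490 + (39654/18407 - 3520/8709)) = 1/(√36490 + 280554046/160306563) = 1/(280554046/160306563 + √36490)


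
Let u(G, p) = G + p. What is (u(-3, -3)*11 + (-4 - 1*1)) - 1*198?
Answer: -269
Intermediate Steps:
(u(-3, -3)*11 + (-4 - 1*1)) - 1*198 = ((-3 - 3)*11 + (-4 - 1*1)) - 1*198 = (-6*11 + (-4 - 1)) - 198 = (-66 - 5) - 198 = -71 - 198 = -269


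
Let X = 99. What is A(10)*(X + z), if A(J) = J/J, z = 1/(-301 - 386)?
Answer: 68012/687 ≈ 98.999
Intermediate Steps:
z = -1/687 (z = 1/(-687) = -1/687 ≈ -0.0014556)
A(J) = 1
A(10)*(X + z) = 1*(99 - 1/687) = 1*(68012/687) = 68012/687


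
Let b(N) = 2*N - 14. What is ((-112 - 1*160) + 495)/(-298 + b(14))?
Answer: -223/284 ≈ -0.78521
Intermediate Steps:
b(N) = -14 + 2*N
((-112 - 1*160) + 495)/(-298 + b(14)) = ((-112 - 1*160) + 495)/(-298 + (-14 + 2*14)) = ((-112 - 160) + 495)/(-298 + (-14 + 28)) = (-272 + 495)/(-298 + 14) = 223/(-284) = 223*(-1/284) = -223/284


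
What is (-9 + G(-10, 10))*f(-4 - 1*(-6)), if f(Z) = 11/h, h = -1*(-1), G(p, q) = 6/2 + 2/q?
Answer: -319/5 ≈ -63.800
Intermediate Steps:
G(p, q) = 3 + 2/q (G(p, q) = 6*(1/2) + 2/q = 3 + 2/q)
h = 1
f(Z) = 11 (f(Z) = 11/1 = 11*1 = 11)
(-9 + G(-10, 10))*f(-4 - 1*(-6)) = (-9 + (3 + 2/10))*11 = (-9 + (3 + 2*(1/10)))*11 = (-9 + (3 + 1/5))*11 = (-9 + 16/5)*11 = -29/5*11 = -319/5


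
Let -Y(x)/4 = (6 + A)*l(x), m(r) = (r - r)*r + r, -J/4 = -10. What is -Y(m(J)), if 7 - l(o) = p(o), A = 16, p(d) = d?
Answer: -2904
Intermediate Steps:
l(o) = 7 - o
J = 40 (J = -4*(-10) = 40)
m(r) = r (m(r) = 0*r + r = 0 + r = r)
Y(x) = -616 + 88*x (Y(x) = -4*(6 + 16)*(7 - x) = -88*(7 - x) = -4*(154 - 22*x) = -616 + 88*x)
-Y(m(J)) = -(-616 + 88*40) = -(-616 + 3520) = -1*2904 = -2904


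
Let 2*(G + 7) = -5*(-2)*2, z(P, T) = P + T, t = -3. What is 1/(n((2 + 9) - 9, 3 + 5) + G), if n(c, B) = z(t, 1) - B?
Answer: -⅐ ≈ -0.14286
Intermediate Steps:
n(c, B) = -2 - B (n(c, B) = (-3 + 1) - B = -2 - B)
G = 3 (G = -7 + (-5*(-2)*2)/2 = -7 + (10*2)/2 = -7 + (½)*20 = -7 + 10 = 3)
1/(n((2 + 9) - 9, 3 + 5) + G) = 1/((-2 - (3 + 5)) + 3) = 1/((-2 - 1*8) + 3) = 1/((-2 - 8) + 3) = 1/(-10 + 3) = 1/(-7) = -⅐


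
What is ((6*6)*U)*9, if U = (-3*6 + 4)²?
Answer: 63504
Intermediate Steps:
U = 196 (U = (-18 + 4)² = (-14)² = 196)
((6*6)*U)*9 = ((6*6)*196)*9 = (36*196)*9 = 7056*9 = 63504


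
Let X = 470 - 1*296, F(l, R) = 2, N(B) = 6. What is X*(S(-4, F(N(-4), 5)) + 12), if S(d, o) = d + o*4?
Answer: 2784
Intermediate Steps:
S(d, o) = d + 4*o
X = 174 (X = 470 - 296 = 174)
X*(S(-4, F(N(-4), 5)) + 12) = 174*((-4 + 4*2) + 12) = 174*((-4 + 8) + 12) = 174*(4 + 12) = 174*16 = 2784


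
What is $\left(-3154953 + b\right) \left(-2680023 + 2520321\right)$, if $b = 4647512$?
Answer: $-238364657418$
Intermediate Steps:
$\left(-3154953 + b\right) \left(-2680023 + 2520321\right) = \left(-3154953 + 4647512\right) \left(-2680023 + 2520321\right) = 1492559 \left(-159702\right) = -238364657418$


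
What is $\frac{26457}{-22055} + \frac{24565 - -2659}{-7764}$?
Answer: $- \frac{201459367}{42808755} \approx -4.706$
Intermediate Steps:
$\frac{26457}{-22055} + \frac{24565 - -2659}{-7764} = 26457 \left(- \frac{1}{22055}\right) + \left(24565 + 2659\right) \left(- \frac{1}{7764}\right) = - \frac{26457}{22055} + 27224 \left(- \frac{1}{7764}\right) = - \frac{26457}{22055} - \frac{6806}{1941} = - \frac{201459367}{42808755}$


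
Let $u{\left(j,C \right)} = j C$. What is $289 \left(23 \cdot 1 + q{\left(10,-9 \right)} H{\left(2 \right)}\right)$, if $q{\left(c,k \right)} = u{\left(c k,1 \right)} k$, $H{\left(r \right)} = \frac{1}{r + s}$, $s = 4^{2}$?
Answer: $19652$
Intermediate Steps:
$s = 16$
$H{\left(r \right)} = \frac{1}{16 + r}$ ($H{\left(r \right)} = \frac{1}{r + 16} = \frac{1}{16 + r}$)
$u{\left(j,C \right)} = C j$
$q{\left(c,k \right)} = c k^{2}$ ($q{\left(c,k \right)} = 1 c k k = c k k = c k^{2}$)
$289 \left(23 \cdot 1 + q{\left(10,-9 \right)} H{\left(2 \right)}\right) = 289 \left(23 \cdot 1 + \frac{10 \left(-9\right)^{2}}{16 + 2}\right) = 289 \left(23 + \frac{10 \cdot 81}{18}\right) = 289 \left(23 + 810 \cdot \frac{1}{18}\right) = 289 \left(23 + 45\right) = 289 \cdot 68 = 19652$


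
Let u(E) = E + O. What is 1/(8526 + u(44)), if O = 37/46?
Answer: 46/394257 ≈ 0.00011668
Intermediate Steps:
O = 37/46 (O = 37*(1/46) = 37/46 ≈ 0.80435)
u(E) = 37/46 + E (u(E) = E + 37/46 = 37/46 + E)
1/(8526 + u(44)) = 1/(8526 + (37/46 + 44)) = 1/(8526 + 2061/46) = 1/(394257/46) = 46/394257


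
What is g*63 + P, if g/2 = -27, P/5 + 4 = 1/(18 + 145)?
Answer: -557781/163 ≈ -3422.0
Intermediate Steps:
P = -3255/163 (P = -20 + 5/(18 + 145) = -20 + 5/163 = -3255/163 ≈ -19.969)
g = -54 (g = 2*(-27) = -54)
g*63 + P = -54*63 - 3255/163 = -3402 - 3255/163 = -557781/163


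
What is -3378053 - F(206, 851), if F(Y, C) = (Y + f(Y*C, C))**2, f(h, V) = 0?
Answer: -3420489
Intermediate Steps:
F(Y, C) = Y**2 (F(Y, C) = (Y + 0)**2 = Y**2)
-3378053 - F(206, 851) = -3378053 - 1*206**2 = -3378053 - 1*42436 = -3378053 - 42436 = -3420489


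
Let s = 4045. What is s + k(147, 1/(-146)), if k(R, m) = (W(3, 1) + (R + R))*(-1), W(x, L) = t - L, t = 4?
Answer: 3748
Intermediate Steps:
W(x, L) = 4 - L
k(R, m) = -3 - 2*R (k(R, m) = ((4 - 1*1) + (R + R))*(-1) = ((4 - 1) + 2*R)*(-1) = (3 + 2*R)*(-1) = -3 - 2*R)
s + k(147, 1/(-146)) = 4045 + (-3 - 2*147) = 4045 + (-3 - 294) = 4045 - 297 = 3748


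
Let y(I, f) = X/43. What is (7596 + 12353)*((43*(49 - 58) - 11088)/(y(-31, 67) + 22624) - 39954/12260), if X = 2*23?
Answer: -112013031822036/1490935535 ≈ -75129.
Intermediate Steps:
X = 46
y(I, f) = 46/43
(7596 + 12353)*((43*(49 - 58) - 11088)/(y(-31, 67) + 22624) - 39954/12260) = (7596 + 12353)*((43*(49 - 58) - 11088)/(46/43 + 22624) - 39954/12260) = 19949*((43*(-9) - 11088)/(972878/43) - 39954*1/12260) = 19949*((-387 - 11088)*(43/972878) - 19977/6130) = 19949*(-11475*43/972878 - 19977/6130) = 19949*(-493425/972878 - 19977/6130) = 19949*(-5614969764/1490935535) = -112013031822036/1490935535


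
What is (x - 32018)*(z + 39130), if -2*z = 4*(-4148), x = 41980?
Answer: 472457812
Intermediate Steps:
z = 8296 (z = -2*(-4148) = -1/2*(-16592) = 8296)
(x - 32018)*(z + 39130) = (41980 - 32018)*(8296 + 39130) = 9962*47426 = 472457812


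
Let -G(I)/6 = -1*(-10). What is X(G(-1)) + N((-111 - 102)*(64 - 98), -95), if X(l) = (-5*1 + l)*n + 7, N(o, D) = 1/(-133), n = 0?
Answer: 930/133 ≈ 6.9925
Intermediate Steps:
N(o, D) = -1/133
G(I) = -60 (G(I) = -(-6)*(-10) = -6*10 = -60)
X(l) = 7 (X(l) = (-5*1 + l)*0 + 7 = (-5 + l)*0 + 7 = 0 + 7 = 7)
X(G(-1)) + N((-111 - 102)*(64 - 98), -95) = 7 - 1/133 = 930/133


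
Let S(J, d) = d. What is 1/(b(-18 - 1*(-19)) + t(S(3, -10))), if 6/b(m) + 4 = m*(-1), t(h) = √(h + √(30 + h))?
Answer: -5/(6 - 5*I*√2*√(5 - √5)) ≈ -0.17222 - 0.33743*I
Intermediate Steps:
b(m) = 6/(-4 - m) (b(m) = 6/(-4 + m*(-1)) = 6/(-4 - m))
1/(b(-18 - 1*(-19)) + t(S(3, -10))) = 1/(-6/(4 + (-18 - 1*(-19))) + √(-10 + √(30 - 10))) = 1/(-6/(4 + (-18 + 19)) + √(-10 + √20)) = 1/(-6/(4 + 1) + √(-10 + 2*√5)) = 1/(-6/5 + √(-10 + 2*√5))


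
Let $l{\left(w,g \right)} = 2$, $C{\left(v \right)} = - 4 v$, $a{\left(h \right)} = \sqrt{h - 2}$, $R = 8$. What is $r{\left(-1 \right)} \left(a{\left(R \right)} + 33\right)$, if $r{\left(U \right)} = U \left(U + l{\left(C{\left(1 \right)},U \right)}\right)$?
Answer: $-33 - \sqrt{6} \approx -35.449$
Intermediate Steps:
$a{\left(h \right)} = \sqrt{-2 + h}$
$r{\left(U \right)} = U \left(2 + U\right)$ ($r{\left(U \right)} = U \left(U + 2\right) = U \left(2 + U\right)$)
$r{\left(-1 \right)} \left(a{\left(R \right)} + 33\right) = - (2 - 1) \left(\sqrt{-2 + 8} + 33\right) = \left(-1\right) 1 \left(\sqrt{6} + 33\right) = - (33 + \sqrt{6}) = -33 - \sqrt{6}$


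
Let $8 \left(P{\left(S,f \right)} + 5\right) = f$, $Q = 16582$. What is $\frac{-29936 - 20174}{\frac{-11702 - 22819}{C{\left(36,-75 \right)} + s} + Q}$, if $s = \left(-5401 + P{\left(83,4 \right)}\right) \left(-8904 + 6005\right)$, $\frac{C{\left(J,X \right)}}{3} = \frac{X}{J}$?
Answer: $- \frac{523500447805}{173232553827} \approx -3.022$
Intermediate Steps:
$P{\left(S,f \right)} = -5 + \frac{f}{8}$
$C{\left(J,X \right)} = \frac{3 X}{J}$ ($C{\left(J,X \right)} = 3 \frac{X}{J} = \frac{3 X}{J}$)
$s = \frac{31341089}{2}$ ($s = \left(-5401 + \left(-5 + \frac{1}{8} \cdot 4\right)\right) \left(-8904 + 6005\right) = \left(-5401 + \left(-5 + \frac{1}{2}\right)\right) \left(-2899\right) = \left(-5401 - \frac{9}{2}\right) \left(-2899\right) = \left(- \frac{10811}{2}\right) \left(-2899\right) = \frac{31341089}{2} \approx 1.5671 \cdot 10^{7}$)
$\frac{-29936 - 20174}{\frac{-11702 - 22819}{C{\left(36,-75 \right)} + s} + Q} = \frac{-29936 - 20174}{\frac{-11702 - 22819}{3 \left(-75\right) \frac{1}{36} + \frac{31341089}{2}} + 16582} = - \frac{50110}{- \frac{34521}{3 \left(-75\right) \frac{1}{36} + \frac{31341089}{2}} + 16582} = - \frac{50110}{- \frac{34521}{- \frac{25}{4} + \frac{31341089}{2}} + 16582} = - \frac{50110}{- \frac{34521}{\frac{62682153}{4}} + 16582} = - \frac{50110}{\left(-34521\right) \frac{4}{62682153} + 16582} = - \frac{50110}{- \frac{46028}{20894051} + 16582} = - \frac{50110}{\frac{346465107654}{20894051}} = \left(-50110\right) \frac{20894051}{346465107654} = - \frac{523500447805}{173232553827}$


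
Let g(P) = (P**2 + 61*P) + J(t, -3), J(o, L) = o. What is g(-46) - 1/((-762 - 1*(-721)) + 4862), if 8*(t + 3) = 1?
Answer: -26722811/38568 ≈ -692.88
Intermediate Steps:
t = -23/8 (t = -3 + (1/8)*1 = -3 + 1/8 = -23/8 ≈ -2.8750)
g(P) = -23/8 + P**2 + 61*P (g(P) = (P**2 + 61*P) - 23/8 = -23/8 + P**2 + 61*P)
g(-46) - 1/((-762 - 1*(-721)) + 4862) = (-23/8 + (-46)**2 + 61*(-46)) - 1/((-762 - 1*(-721)) + 4862) = (-23/8 + 2116 - 2806) - 1/((-762 + 721) + 4862) = -5543/8 - 1/(-41 + 4862) = -5543/8 - 1/4821 = -26722811/38568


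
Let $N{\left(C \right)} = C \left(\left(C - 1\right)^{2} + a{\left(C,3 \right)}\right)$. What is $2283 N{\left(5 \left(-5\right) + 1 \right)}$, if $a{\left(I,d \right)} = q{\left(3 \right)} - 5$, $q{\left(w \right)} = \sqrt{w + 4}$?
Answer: $-33971040 - 54792 \sqrt{7} \approx -3.4116 \cdot 10^{7}$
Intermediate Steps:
$q{\left(w \right)} = \sqrt{4 + w}$
$a{\left(I,d \right)} = -5 + \sqrt{7}$ ($a{\left(I,d \right)} = \sqrt{4 + 3} - 5 = \sqrt{7} - 5 = -5 + \sqrt{7}$)
$N{\left(C \right)} = C \left(-5 + \sqrt{7} + \left(-1 + C\right)^{2}\right)$ ($N{\left(C \right)} = C \left(\left(C - 1\right)^{2} - \left(5 - \sqrt{7}\right)\right) = C \left(\left(-1 + C\right)^{2} - \left(5 - \sqrt{7}\right)\right) = C \left(-5 + \sqrt{7} + \left(-1 + C\right)^{2}\right)$)
$2283 N{\left(5 \left(-5\right) + 1 \right)} = 2283 \left(5 \left(-5\right) + 1\right) \left(-5 + \sqrt{7} + \left(-1 + \left(5 \left(-5\right) + 1\right)\right)^{2}\right) = 2283 \left(-25 + 1\right) \left(-5 + \sqrt{7} + \left(-1 + \left(-25 + 1\right)\right)^{2}\right) = 2283 \left(- 24 \left(-5 + \sqrt{7} + \left(-1 - 24\right)^{2}\right)\right) = 2283 \left(- 24 \left(-5 + \sqrt{7} + \left(-25\right)^{2}\right)\right) = 2283 \left(- 24 \left(-5 + \sqrt{7} + 625\right)\right) = 2283 \left(- 24 \left(620 + \sqrt{7}\right)\right) = 2283 \left(-14880 - 24 \sqrt{7}\right) = -33971040 - 54792 \sqrt{7}$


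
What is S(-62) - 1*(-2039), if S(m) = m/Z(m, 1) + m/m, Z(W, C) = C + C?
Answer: 2009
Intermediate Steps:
Z(W, C) = 2*C
S(m) = 1 + m/2 (S(m) = m/((2*1)) + m/m = m/2 + 1 = 1 + m/2)
S(-62) - 1*(-2039) = (1 + (½)*(-62)) - 1*(-2039) = (1 - 31) + 2039 = -30 + 2039 = 2009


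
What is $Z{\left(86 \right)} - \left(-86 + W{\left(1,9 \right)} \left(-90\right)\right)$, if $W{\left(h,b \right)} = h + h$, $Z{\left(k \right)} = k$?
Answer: $352$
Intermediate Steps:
$W{\left(h,b \right)} = 2 h$
$Z{\left(86 \right)} - \left(-86 + W{\left(1,9 \right)} \left(-90\right)\right) = 86 - \left(-86 + 2 \cdot 1 \left(-90\right)\right) = 86 - \left(-86 + 2 \left(-90\right)\right) = 86 - \left(-86 - 180\right) = 86 - -266 = 86 + 266 = 352$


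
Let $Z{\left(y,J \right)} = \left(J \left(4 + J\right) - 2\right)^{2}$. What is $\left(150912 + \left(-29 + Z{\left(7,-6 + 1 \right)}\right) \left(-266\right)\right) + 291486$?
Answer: $447718$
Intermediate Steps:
$Z{\left(y,J \right)} = \left(-2 + J \left(4 + J\right)\right)^{2}$
$\left(150912 + \left(-29 + Z{\left(7,-6 + 1 \right)}\right) \left(-266\right)\right) + 291486 = \left(150912 + \left(-29 + \left(-2 + \left(-6 + 1\right)^{2} + 4 \left(-6 + 1\right)\right)^{2}\right) \left(-266\right)\right) + 291486 = \left(150912 + \left(-29 + \left(-2 + \left(-5\right)^{2} + 4 \left(-5\right)\right)^{2}\right) \left(-266\right)\right) + 291486 = \left(150912 + \left(-29 + \left(-2 + 25 - 20\right)^{2}\right) \left(-266\right)\right) + 291486 = \left(150912 + \left(-29 + 3^{2}\right) \left(-266\right)\right) + 291486 = \left(150912 + \left(-29 + 9\right) \left(-266\right)\right) + 291486 = \left(150912 - -5320\right) + 291486 = \left(150912 + 5320\right) + 291486 = 156232 + 291486 = 447718$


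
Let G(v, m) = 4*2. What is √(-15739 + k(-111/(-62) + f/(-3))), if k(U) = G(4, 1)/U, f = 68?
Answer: 5*I*√9492541003/3883 ≈ 125.46*I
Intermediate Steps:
G(v, m) = 8
k(U) = 8/U
√(-15739 + k(-111/(-62) + f/(-3))) = √(-15739 + 8/(-111/(-62) + 68/(-3))) = √(-15739 + 8/(-111*(-1/62) + 68*(-⅓))) = √(-15739 + 8/(111/62 - 68/3)) = √(-15739 + 8/(-3883/186)) = √(-15739 + 8*(-186/3883)) = √(-15739 - 1488/3883) = √(-61116025/3883) = 5*I*√9492541003/3883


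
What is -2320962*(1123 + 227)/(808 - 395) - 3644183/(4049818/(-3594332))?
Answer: -519974914279598/119469631 ≈ -4.3524e+6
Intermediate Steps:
-2320962*(1123 + 227)/(808 - 395) - 3644183/(4049818/(-3594332)) = -2320962/(413/1350) - 3644183/(4049818*(-1/3594332)) = -2320962/(413*(1/1350)) - 3644183/(-2024909/1797166) = -2320962/413/1350 - 3644183*(-1797166/2024909) = -2320962*1350/413 + 6549201785378/2024909 = -447614100/59 + 6549201785378/2024909 = -519974914279598/119469631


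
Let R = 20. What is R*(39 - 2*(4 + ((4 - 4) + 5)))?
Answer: 420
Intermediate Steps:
R*(39 - 2*(4 + ((4 - 4) + 5))) = 20*(39 - 2*(4 + ((4 - 4) + 5))) = 20*(39 - 2*(4 + (0 + 5))) = 20*(39 - 2*(4 + 5)) = 20*(39 - 2*9) = 20*(39 - 18) = 20*21 = 420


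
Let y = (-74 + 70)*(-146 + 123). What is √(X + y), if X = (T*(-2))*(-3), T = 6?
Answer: 8*√2 ≈ 11.314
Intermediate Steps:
y = 92 (y = -4*(-23) = 92)
X = 36 (X = (6*(-2))*(-3) = -12*(-3) = 36)
√(X + y) = √(36 + 92) = √128 = 8*√2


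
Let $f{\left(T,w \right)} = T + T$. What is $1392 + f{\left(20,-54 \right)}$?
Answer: $1432$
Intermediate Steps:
$f{\left(T,w \right)} = 2 T$
$1392 + f{\left(20,-54 \right)} = 1392 + 2 \cdot 20 = 1392 + 40 = 1432$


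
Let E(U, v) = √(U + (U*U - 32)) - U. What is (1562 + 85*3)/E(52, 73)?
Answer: 23621/5 + 1817*√681/10 ≈ 9465.8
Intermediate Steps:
E(U, v) = √(-32 + U + U²) - U (E(U, v) = √(U + (U² - 32)) - U = √(U + (-32 + U²)) - U = √(-32 + U + U²) - U)
(1562 + 85*3)/E(52, 73) = (1562 + 85*3)/(√(-32 + 52 + 52²) - 1*52) = (1562 + 255)/(√(-32 + 52 + 2704) - 52) = 1817/(√2724 - 52) = 1817/(2*√681 - 52) = 1817/(-52 + 2*√681)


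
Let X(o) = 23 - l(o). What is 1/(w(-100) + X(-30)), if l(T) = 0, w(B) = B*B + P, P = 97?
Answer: 1/10120 ≈ 9.8814e-5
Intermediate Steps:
w(B) = 97 + B**2 (w(B) = B*B + 97 = B**2 + 97 = 97 + B**2)
X(o) = 23 (X(o) = 23 - 1*0 = 23 + 0 = 23)
1/(w(-100) + X(-30)) = 1/((97 + (-100)**2) + 23) = 1/((97 + 10000) + 23) = 1/(10097 + 23) = 1/10120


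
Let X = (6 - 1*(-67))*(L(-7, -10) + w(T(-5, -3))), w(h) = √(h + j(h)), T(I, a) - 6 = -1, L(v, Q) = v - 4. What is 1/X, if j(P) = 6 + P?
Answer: -1/511 ≈ -0.0019569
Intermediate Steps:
L(v, Q) = -4 + v
T(I, a) = 5 (T(I, a) = 6 - 1 = 5)
w(h) = √(6 + 2*h) (w(h) = √(h + (6 + h)) = √(6 + 2*h))
X = -511 (X = (6 - 1*(-67))*((-4 - 7) + √(6 + 2*5)) = (6 + 67)*(-11 + √(6 + 10)) = 73*(-11 + √16) = 73*(-11 + 4) = 73*(-7) = -511)
1/X = 1/(-511) = -1/511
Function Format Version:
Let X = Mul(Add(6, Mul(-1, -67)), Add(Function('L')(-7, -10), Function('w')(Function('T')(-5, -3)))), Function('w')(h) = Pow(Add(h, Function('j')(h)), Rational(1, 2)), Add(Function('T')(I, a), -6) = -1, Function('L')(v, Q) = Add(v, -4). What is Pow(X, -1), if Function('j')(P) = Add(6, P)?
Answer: Rational(-1, 511) ≈ -0.0019569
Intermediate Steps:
Function('L')(v, Q) = Add(-4, v)
Function('T')(I, a) = 5 (Function('T')(I, a) = Add(6, -1) = 5)
Function('w')(h) = Pow(Add(6, Mul(2, h)), Rational(1, 2)) (Function('w')(h) = Pow(Add(h, Add(6, h)), Rational(1, 2)) = Pow(Add(6, Mul(2, h)), Rational(1, 2)))
X = -511 (X = Mul(Add(6, Mul(-1, -67)), Add(Add(-4, -7), Pow(Add(6, Mul(2, 5)), Rational(1, 2)))) = Mul(Add(6, 67), Add(-11, Pow(Add(6, 10), Rational(1, 2)))) = Mul(73, Add(-11, Pow(16, Rational(1, 2)))) = Mul(73, Add(-11, 4)) = Mul(73, -7) = -511)
Pow(X, -1) = Pow(-511, -1) = Rational(-1, 511)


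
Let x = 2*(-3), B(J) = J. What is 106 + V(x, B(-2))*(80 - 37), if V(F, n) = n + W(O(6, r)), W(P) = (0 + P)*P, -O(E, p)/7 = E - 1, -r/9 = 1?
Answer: 52695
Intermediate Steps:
r = -9 (r = -9*1 = -9)
O(E, p) = 7 - 7*E (O(E, p) = -7*(E - 1) = -7*(-1 + E) = 7 - 7*E)
x = -6
W(P) = P**2 (W(P) = P*P = P**2)
V(F, n) = 1225 + n (V(F, n) = n + (7 - 7*6)**2 = n + (7 - 42)**2 = n + (-35)**2 = n + 1225 = 1225 + n)
106 + V(x, B(-2))*(80 - 37) = 106 + (1225 - 2)*(80 - 37) = 106 + 1223*43 = 106 + 52589 = 52695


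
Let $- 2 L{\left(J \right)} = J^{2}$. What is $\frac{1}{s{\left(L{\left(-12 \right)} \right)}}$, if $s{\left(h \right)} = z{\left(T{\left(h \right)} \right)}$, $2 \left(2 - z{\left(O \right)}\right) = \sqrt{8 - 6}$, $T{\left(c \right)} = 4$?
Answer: $\frac{4}{7} + \frac{\sqrt{2}}{7} \approx 0.77346$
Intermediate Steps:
$L{\left(J \right)} = - \frac{J^{2}}{2}$
$z{\left(O \right)} = 2 - \frac{\sqrt{2}}{2}$ ($z{\left(O \right)} = 2 - \frac{\sqrt{8 - 6}}{2} = 2 - \frac{\sqrt{2}}{2}$)
$s{\left(h \right)} = 2 - \frac{\sqrt{2}}{2}$
$\frac{1}{s{\left(L{\left(-12 \right)} \right)}} = \frac{1}{2 - \frac{\sqrt{2}}{2}}$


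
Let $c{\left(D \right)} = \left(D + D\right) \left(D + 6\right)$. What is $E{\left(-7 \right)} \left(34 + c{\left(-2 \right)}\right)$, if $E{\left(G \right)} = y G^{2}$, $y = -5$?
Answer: $-4410$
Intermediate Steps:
$c{\left(D \right)} = 2 D \left(6 + D\right)$
$E{\left(G \right)} = - 5 G^{2}$
$E{\left(-7 \right)} \left(34 + c{\left(-2 \right)}\right) = - 5 \left(-7\right)^{2} \left(34 + 2 \left(-2\right) \left(6 - 2\right)\right) = \left(-5\right) 49 \left(34 + 2 \left(-2\right) 4\right) = - 245 \left(34 - 16\right) = \left(-245\right) 18 = -4410$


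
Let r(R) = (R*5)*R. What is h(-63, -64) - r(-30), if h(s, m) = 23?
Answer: -4477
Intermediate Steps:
r(R) = 5*R² (r(R) = (5*R)*R = 5*R²)
h(-63, -64) - r(-30) = 23 - 5*(-30)² = 23 - 5*900 = 23 - 1*4500 = 23 - 4500 = -4477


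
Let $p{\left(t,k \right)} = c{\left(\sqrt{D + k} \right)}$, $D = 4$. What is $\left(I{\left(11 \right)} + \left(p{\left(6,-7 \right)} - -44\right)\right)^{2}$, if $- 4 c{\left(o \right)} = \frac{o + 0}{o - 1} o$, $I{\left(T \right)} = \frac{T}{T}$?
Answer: $\frac{9 \left(- 7319 i + 7080 \sqrt{3}\right)}{32 \left(\sqrt{3} - i\right)} \approx 2008.1 - 29.107 i$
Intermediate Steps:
$I{\left(T \right)} = 1$
$c{\left(o \right)} = - \frac{o^{2}}{4 \left(-1 + o\right)}$ ($c{\left(o \right)} = - \frac{\frac{o + 0}{o - 1} o}{4} = - \frac{\frac{o}{-1 + o} o}{4} = - \frac{o^{2} \frac{1}{-1 + o}}{4} = - \frac{o^{2}}{4 \left(-1 + o\right)}$)
$p{\left(t,k \right)} = - \frac{4 + k}{-4 + 4 \sqrt{4 + k}}$ ($p{\left(t,k \right)} = - \frac{\left(\sqrt{4 + k}\right)^{2}}{-4 + 4 \sqrt{4 + k}} = - \frac{4 + k}{-4 + 4 \sqrt{4 + k}}$)
$\left(I{\left(11 \right)} + \left(p{\left(6,-7 \right)} - -44\right)\right)^{2} = \left(1 + \left(\frac{-4 - -7}{4 \left(-1 + \sqrt{4 - 7}\right)} - -44\right)\right)^{2} = \left(1 + \left(\frac{-4 + 7}{4 \left(-1 + \sqrt{-3}\right)} + 44\right)\right)^{2} = \left(1 + \left(\frac{1}{4} \frac{1}{-1 + i \sqrt{3}} \cdot 3 + 44\right)\right)^{2} = \left(1 + \left(\frac{3}{4 \left(-1 + i \sqrt{3}\right)} + 44\right)\right)^{2} = \left(1 + \left(44 + \frac{3}{4 \left(-1 + i \sqrt{3}\right)}\right)\right)^{2} = \left(45 + \frac{3}{4 \left(-1 + i \sqrt{3}\right)}\right)^{2}$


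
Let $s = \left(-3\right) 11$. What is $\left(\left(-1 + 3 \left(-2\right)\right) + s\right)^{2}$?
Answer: $1600$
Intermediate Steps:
$s = -33$
$\left(\left(-1 + 3 \left(-2\right)\right) + s\right)^{2} = \left(\left(-1 + 3 \left(-2\right)\right) - 33\right)^{2} = \left(\left(-1 - 6\right) - 33\right)^{2} = \left(-7 - 33\right)^{2} = \left(-40\right)^{2} = 1600$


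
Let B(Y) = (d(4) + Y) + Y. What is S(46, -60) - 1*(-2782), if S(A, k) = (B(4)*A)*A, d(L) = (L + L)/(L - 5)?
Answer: 2782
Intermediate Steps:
d(L) = 2*L/(-5 + L) (d(L) = (2*L)/(-5 + L) = 2*L/(-5 + L))
B(Y) = -8 + 2*Y (B(Y) = (2*4/(-5 + 4) + Y) + Y = (2*4/(-1) + Y) + Y = (2*4*(-1) + Y) + Y = (-8 + Y) + Y = -8 + 2*Y)
S(A, k) = 0 (S(A, k) = ((-8 + 2*4)*A)*A = ((-8 + 8)*A)*A = (0*A)*A = 0*A = 0)
S(46, -60) - 1*(-2782) = 0 - 1*(-2782) = 0 + 2782 = 2782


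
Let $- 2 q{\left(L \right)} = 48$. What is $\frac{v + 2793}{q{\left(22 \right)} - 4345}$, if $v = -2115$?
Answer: $- \frac{678}{4369} \approx -0.15518$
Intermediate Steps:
$q{\left(L \right)} = -24$ ($q{\left(L \right)} = \left(- \frac{1}{2}\right) 48 = -24$)
$\frac{v + 2793}{q{\left(22 \right)} - 4345} = \frac{-2115 + 2793}{-24 - 4345} = \frac{678}{-4369} = 678 \left(- \frac{1}{4369}\right) = - \frac{678}{4369}$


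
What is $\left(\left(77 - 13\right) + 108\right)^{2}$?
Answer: $29584$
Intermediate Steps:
$\left(\left(77 - 13\right) + 108\right)^{2} = \left(64 + 108\right)^{2} = 172^{2} = 29584$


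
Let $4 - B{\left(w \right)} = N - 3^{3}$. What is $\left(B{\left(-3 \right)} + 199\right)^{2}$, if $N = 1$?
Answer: $52441$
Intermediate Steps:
$B{\left(w \right)} = 30$ ($B{\left(w \right)} = 4 - \left(1 - 3^{3}\right) = 4 - \left(1 - 27\right) = 4 - -26 = 4 + 26 = 30$)
$\left(B{\left(-3 \right)} + 199\right)^{2} = \left(30 + 199\right)^{2} = 229^{2} = 52441$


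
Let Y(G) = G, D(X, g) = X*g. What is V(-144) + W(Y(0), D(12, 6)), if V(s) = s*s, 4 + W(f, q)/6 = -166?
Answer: 19716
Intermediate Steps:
W(f, q) = -1020 (W(f, q) = -24 + 6*(-166) = -24 - 996 = -1020)
V(s) = s²
V(-144) + W(Y(0), D(12, 6)) = (-144)² - 1020 = 20736 - 1020 = 19716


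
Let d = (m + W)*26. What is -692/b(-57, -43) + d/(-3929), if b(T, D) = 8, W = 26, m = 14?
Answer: -681797/7858 ≈ -86.765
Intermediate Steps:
d = 1040 (d = (14 + 26)*26 = 40*26 = 1040)
-692/b(-57, -43) + d/(-3929) = -692/8 + 1040/(-3929) = -692*⅛ + 1040*(-1/3929) = -173/2 - 1040/3929 = -681797/7858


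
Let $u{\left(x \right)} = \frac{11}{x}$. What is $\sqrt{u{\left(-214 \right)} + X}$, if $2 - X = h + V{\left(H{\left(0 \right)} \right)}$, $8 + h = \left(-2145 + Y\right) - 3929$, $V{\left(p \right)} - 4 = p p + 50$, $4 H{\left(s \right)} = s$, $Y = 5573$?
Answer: $\frac{\sqrt{20926418}}{214} \approx 21.376$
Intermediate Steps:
$H{\left(s \right)} = \frac{s}{4}$
$V{\left(p \right)} = 54 + p^{2}$ ($V{\left(p \right)} = 4 + \left(p p + 50\right) = 4 + \left(p^{2} + 50\right) = 4 + \left(50 + p^{2}\right) = 54 + p^{2}$)
$h = -509$ ($h = -8 + \left(\left(-2145 + 5573\right) - 3929\right) = -8 + \left(3428 - 3929\right) = -8 - 501 = -509$)
$X = 457$ ($X = 2 - \left(-509 + \left(54 + \left(\frac{1}{4} \cdot 0\right)^{2}\right)\right) = 2 - \left(-509 + \left(54 + 0^{2}\right)\right) = 2 - \left(-509 + \left(54 + 0\right)\right) = 2 - \left(-509 + 54\right) = 2 - -455 = 2 + 455 = 457$)
$\sqrt{u{\left(-214 \right)} + X} = \sqrt{\frac{11}{-214} + 457} = \sqrt{11 \left(- \frac{1}{214}\right) + 457} = \sqrt{- \frac{11}{214} + 457} = \sqrt{\frac{97787}{214}} = \frac{\sqrt{20926418}}{214}$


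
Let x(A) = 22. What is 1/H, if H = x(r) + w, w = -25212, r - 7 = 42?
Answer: -1/25190 ≈ -3.9698e-5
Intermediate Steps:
r = 49 (r = 7 + 42 = 49)
H = -25190 (H = 22 - 25212 = -25190)
1/H = 1/(-25190) = -1/25190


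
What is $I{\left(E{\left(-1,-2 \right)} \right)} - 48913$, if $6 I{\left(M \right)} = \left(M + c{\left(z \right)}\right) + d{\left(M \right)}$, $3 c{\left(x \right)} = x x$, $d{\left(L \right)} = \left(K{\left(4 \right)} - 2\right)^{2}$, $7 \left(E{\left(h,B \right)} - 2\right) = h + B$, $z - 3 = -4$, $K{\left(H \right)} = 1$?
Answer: $- \frac{6162977}{126} \approx -48913.0$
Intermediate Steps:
$z = -1$ ($z = 3 - 4 = -1$)
$E{\left(h,B \right)} = 2 + \frac{B}{7} + \frac{h}{7}$ ($E{\left(h,B \right)} = 2 + \frac{h + B}{7} = 2 + \frac{B + h}{7} = 2 + \left(\frac{B}{7} + \frac{h}{7}\right) = 2 + \frac{B}{7} + \frac{h}{7}$)
$d{\left(L \right)} = 1$ ($d{\left(L \right)} = \left(1 - 2\right)^{2} = \left(-1\right)^{2} = 1$)
$c{\left(x \right)} = \frac{x^{2}}{3}$ ($c{\left(x \right)} = \frac{x x}{3} = \frac{x^{2}}{3}$)
$I{\left(M \right)} = \frac{2}{9} + \frac{M}{6}$ ($I{\left(M \right)} = \frac{\left(M + \frac{\left(-1\right)^{2}}{3}\right) + 1}{6} = \frac{\left(M + \frac{1}{3} \cdot 1\right) + 1}{6} = \frac{\left(M + \frac{1}{3}\right) + 1}{6} = \frac{\left(\frac{1}{3} + M\right) + 1}{6} = \frac{\frac{4}{3} + M}{6} = \frac{2}{9} + \frac{M}{6}$)
$I{\left(E{\left(-1,-2 \right)} \right)} - 48913 = \left(\frac{2}{9} + \frac{2 + \frac{1}{7} \left(-2\right) + \frac{1}{7} \left(-1\right)}{6}\right) - 48913 = \left(\frac{2}{9} + \frac{2 - \frac{2}{7} - \frac{1}{7}}{6}\right) - 48913 = \left(\frac{2}{9} + \frac{1}{6} \cdot \frac{11}{7}\right) - 48913 = \left(\frac{2}{9} + \frac{11}{42}\right) - 48913 = \frac{61}{126} - 48913 = - \frac{6162977}{126}$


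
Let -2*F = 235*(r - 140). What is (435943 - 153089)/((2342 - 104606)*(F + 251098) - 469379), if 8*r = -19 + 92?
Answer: -565708/54502703737 ≈ -1.0379e-5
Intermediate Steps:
r = 73/8 (r = (-19 + 92)/8 = (1/8)*73 = 73/8 ≈ 9.1250)
F = 246045/16 (F = -235*(73/8 - 140)/2 = -235*(-1047)/(2*8) = -1/2*(-246045/8) = 246045/16 ≈ 15378.)
(435943 - 153089)/((2342 - 104606)*(F + 251098) - 469379) = (435943 - 153089)/((2342 - 104606)*(246045/16 + 251098) - 469379) = 282854/(-102264*4263613/16 - 469379) = 282854/(-54501764979/2 - 469379) = 282854/(-54502703737/2) = 282854*(-2/54502703737) = -565708/54502703737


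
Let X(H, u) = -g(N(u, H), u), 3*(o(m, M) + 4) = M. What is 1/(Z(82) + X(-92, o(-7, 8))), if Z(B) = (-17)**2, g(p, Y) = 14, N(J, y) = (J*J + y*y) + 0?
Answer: 1/275 ≈ 0.0036364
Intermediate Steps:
o(m, M) = -4 + M/3
N(J, y) = J**2 + y**2 (N(J, y) = (J**2 + y**2) + 0 = J**2 + y**2)
X(H, u) = -14 (X(H, u) = -1*14 = -14)
Z(B) = 289
1/(Z(82) + X(-92, o(-7, 8))) = 1/(289 - 14) = 1/275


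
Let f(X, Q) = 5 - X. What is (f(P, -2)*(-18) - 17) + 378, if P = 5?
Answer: 361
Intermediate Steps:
(f(P, -2)*(-18) - 17) + 378 = ((5 - 1*5)*(-18) - 17) + 378 = ((5 - 5)*(-18) - 17) + 378 = (0*(-18) - 17) + 378 = (0 - 17) + 378 = -17 + 378 = 361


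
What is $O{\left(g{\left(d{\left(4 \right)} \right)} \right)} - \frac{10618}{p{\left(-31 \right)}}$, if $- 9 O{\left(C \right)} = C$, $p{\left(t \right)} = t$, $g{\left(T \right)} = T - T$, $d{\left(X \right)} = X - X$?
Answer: $\frac{10618}{31} \approx 342.52$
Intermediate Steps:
$d{\left(X \right)} = 0$
$g{\left(T \right)} = 0$
$O{\left(C \right)} = - \frac{C}{9}$
$O{\left(g{\left(d{\left(4 \right)} \right)} \right)} - \frac{10618}{p{\left(-31 \right)}} = \left(- \frac{1}{9}\right) 0 - \frac{10618}{-31} = 0 - 10618 \left(- \frac{1}{31}\right) = 0 - - \frac{10618}{31} = 0 + \frac{10618}{31} = \frac{10618}{31}$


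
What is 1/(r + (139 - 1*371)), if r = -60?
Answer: -1/292 ≈ -0.0034247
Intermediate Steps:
1/(r + (139 - 1*371)) = 1/(-60 + (139 - 1*371)) = 1/(-60 + (139 - 371)) = 1/(-60 - 232) = 1/(-292) = -1/292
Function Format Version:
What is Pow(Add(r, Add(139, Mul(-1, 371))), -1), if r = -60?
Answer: Rational(-1, 292) ≈ -0.0034247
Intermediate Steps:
Pow(Add(r, Add(139, Mul(-1, 371))), -1) = Pow(Add(-60, Add(139, Mul(-1, 371))), -1) = Pow(Add(-60, Add(139, -371)), -1) = Pow(Add(-60, -232), -1) = Pow(-292, -1) = Rational(-1, 292)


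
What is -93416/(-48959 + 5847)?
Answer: 11677/5389 ≈ 2.1668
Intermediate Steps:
-93416/(-48959 + 5847) = -93416/(-43112) = -93416*(-1/43112) = 11677/5389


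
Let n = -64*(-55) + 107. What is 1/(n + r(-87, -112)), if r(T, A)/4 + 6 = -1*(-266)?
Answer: 1/4667 ≈ 0.00021427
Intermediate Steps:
r(T, A) = 1040 (r(T, A) = -24 + 4*(-1*(-266)) = -24 + 4*266 = -24 + 1064 = 1040)
n = 3627 (n = 3520 + 107 = 3627)
1/(n + r(-87, -112)) = 1/(3627 + 1040) = 1/4667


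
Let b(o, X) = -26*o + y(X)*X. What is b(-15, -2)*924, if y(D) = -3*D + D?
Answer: 352968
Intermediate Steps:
y(D) = -2*D
b(o, X) = -26*o - 2*X² (b(o, X) = -26*o + (-2*X)*X = -26*o - 2*X²)
b(-15, -2)*924 = (-26*(-15) - 2*(-2)²)*924 = (390 - 2*4)*924 = (390 - 8)*924 = 382*924 = 352968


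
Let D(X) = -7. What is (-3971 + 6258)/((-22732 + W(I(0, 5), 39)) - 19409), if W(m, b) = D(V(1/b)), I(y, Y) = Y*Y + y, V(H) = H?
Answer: -2287/42148 ≈ -0.054261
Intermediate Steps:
I(y, Y) = y + Y² (I(y, Y) = Y² + y = y + Y²)
W(m, b) = -7
(-3971 + 6258)/((-22732 + W(I(0, 5), 39)) - 19409) = (-3971 + 6258)/((-22732 - 7) - 19409) = 2287/(-22739 - 19409) = 2287/(-42148) = 2287*(-1/42148) = -2287/42148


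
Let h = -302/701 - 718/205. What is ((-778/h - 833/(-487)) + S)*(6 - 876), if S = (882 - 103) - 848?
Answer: -7813750807725/68816509 ≈ -1.1354e+5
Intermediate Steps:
h = -565228/143705 (h = -302*1/701 - 718*1/205 = -302/701 - 718/205 = -565228/143705 ≈ -3.9333)
S = -69 (S = 779 - 848 = -69)
((-778/h - 833/(-487)) + S)*(6 - 876) = ((-778/(-565228/143705) - 833/(-487)) - 69)*(6 - 876) = ((-778*(-143705/565228) - 833*(-1/487)) - 69)*(-870) = ((55901245/282614 + 833/487) - 69)*(-870) = (27459323777/137633018 - 69)*(-870) = (17962645535/137633018)*(-870) = -7813750807725/68816509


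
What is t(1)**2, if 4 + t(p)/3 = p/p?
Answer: 81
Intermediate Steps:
t(p) = -9 (t(p) = -12 + 3*(p/p) = -12 + 3*1 = -12 + 3 = -9)
t(1)**2 = (-9)**2 = 81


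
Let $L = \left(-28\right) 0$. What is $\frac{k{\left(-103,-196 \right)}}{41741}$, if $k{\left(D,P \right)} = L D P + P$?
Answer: $- \frac{28}{5963} \approx -0.0046956$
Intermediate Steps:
$L = 0$
$k{\left(D,P \right)} = P$ ($k{\left(D,P \right)} = 0 D P + P = 0 P + P = 0 + P = P$)
$\frac{k{\left(-103,-196 \right)}}{41741} = - \frac{196}{41741} = \left(-196\right) \frac{1}{41741} = - \frac{28}{5963}$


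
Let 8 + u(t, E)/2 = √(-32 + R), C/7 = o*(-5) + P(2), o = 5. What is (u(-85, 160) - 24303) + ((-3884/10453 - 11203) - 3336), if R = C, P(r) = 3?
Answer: -406186558/10453 + 2*I*√186 ≈ -38858.0 + 27.276*I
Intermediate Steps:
C = -154 (C = 7*(5*(-5) + 3) = 7*(-25 + 3) = 7*(-22) = -154)
R = -154
u(t, E) = -16 + 2*I*√186 (u(t, E) = -16 + 2*√(-32 - 154) = -16 + 2*√(-186) = -16 + 2*(I*√186) = -16 + 2*I*√186)
(u(-85, 160) - 24303) + ((-3884/10453 - 11203) - 3336) = ((-16 + 2*I*√186) - 24303) + ((-3884/10453 - 11203) - 3336) = (-24319 + 2*I*√186) + ((-3884*1/10453 - 11203) - 3336) = (-24319 + 2*I*√186) + ((-3884/10453 - 11203) - 3336) = (-24319 + 2*I*√186) + (-117108843/10453 - 3336) = (-24319 + 2*I*√186) - 151980051/10453 = -406186558/10453 + 2*I*√186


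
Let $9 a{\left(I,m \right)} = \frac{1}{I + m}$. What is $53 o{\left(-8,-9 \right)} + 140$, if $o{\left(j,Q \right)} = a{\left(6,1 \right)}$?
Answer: $\frac{8873}{63} \approx 140.84$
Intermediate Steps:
$a{\left(I,m \right)} = \frac{1}{9 \left(I + m\right)}$
$o{\left(j,Q \right)} = \frac{1}{63}$ ($o{\left(j,Q \right)} = \frac{1}{9 \left(6 + 1\right)} = \frac{1}{9 \cdot 7} = \frac{1}{9} \cdot \frac{1}{7} = \frac{1}{63}$)
$53 o{\left(-8,-9 \right)} + 140 = 53 \cdot \frac{1}{63} + 140 = \frac{53}{63} + 140 = \frac{8873}{63}$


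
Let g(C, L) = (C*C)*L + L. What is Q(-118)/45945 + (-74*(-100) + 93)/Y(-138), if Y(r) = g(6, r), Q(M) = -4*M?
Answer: -113951951/78198390 ≈ -1.4572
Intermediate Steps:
g(C, L) = L + L*C² (g(C, L) = C²*L + L = L*C² + L = L + L*C²)
Y(r) = 37*r (Y(r) = r*(1 + 6²) = r*(1 + 36) = r*37 = 37*r)
Q(-118)/45945 + (-74*(-100) + 93)/Y(-138) = -4*(-118)/45945 + (-74*(-100) + 93)/((37*(-138))) = 472*(1/45945) + (7400 + 93)/(-5106) = 472/45945 + 7493*(-1/5106) = 472/45945 - 7493/5106 = -113951951/78198390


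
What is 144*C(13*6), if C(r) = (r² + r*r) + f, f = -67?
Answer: 1742544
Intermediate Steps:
C(r) = -67 + 2*r² (C(r) = (r² + r*r) - 67 = (r² + r²) - 67 = 2*r² - 67 = -67 + 2*r²)
144*C(13*6) = 144*(-67 + 2*(13*6)²) = 144*(-67 + 2*78²) = 144*(-67 + 2*6084) = 144*(-67 + 12168) = 144*12101 = 1742544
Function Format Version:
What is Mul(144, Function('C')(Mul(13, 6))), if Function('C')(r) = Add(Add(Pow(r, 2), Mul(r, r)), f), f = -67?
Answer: 1742544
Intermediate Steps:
Function('C')(r) = Add(-67, Mul(2, Pow(r, 2))) (Function('C')(r) = Add(Add(Pow(r, 2), Mul(r, r)), -67) = Add(Add(Pow(r, 2), Pow(r, 2)), -67) = Add(Mul(2, Pow(r, 2)), -67) = Add(-67, Mul(2, Pow(r, 2))))
Mul(144, Function('C')(Mul(13, 6))) = Mul(144, Add(-67, Mul(2, Pow(Mul(13, 6), 2)))) = Mul(144, Add(-67, Mul(2, Pow(78, 2)))) = Mul(144, Add(-67, Mul(2, 6084))) = Mul(144, Add(-67, 12168)) = Mul(144, 12101) = 1742544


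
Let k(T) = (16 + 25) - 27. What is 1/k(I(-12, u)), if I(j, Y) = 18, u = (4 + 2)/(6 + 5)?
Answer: 1/14 ≈ 0.071429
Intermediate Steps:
u = 6/11 ≈ 0.54545
k(T) = 14 (k(T) = 41 - 27 = 14)
1/k(I(-12, u)) = 1/14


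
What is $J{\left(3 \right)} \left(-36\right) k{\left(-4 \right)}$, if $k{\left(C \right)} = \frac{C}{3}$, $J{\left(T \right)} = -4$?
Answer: $-192$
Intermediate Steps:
$k{\left(C \right)} = \frac{C}{3}$ ($k{\left(C \right)} = C \frac{1}{3} = \frac{C}{3}$)
$J{\left(3 \right)} \left(-36\right) k{\left(-4 \right)} = \left(-4\right) \left(-36\right) \frac{1}{3} \left(-4\right) = 144 \left(- \frac{4}{3}\right) = -192$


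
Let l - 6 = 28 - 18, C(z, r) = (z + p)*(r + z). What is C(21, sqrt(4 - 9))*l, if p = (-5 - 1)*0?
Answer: 7056 + 336*I*sqrt(5) ≈ 7056.0 + 751.32*I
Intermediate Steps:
p = 0 (p = -6*0 = 0)
C(z, r) = z*(r + z) (C(z, r) = (z + 0)*(r + z) = z*(r + z))
l = 16 (l = 6 + (28 - 18) = 6 + 10 = 16)
C(21, sqrt(4 - 9))*l = (21*(sqrt(4 - 9) + 21))*16 = (21*(sqrt(-5) + 21))*16 = (21*(I*sqrt(5) + 21))*16 = (21*(21 + I*sqrt(5)))*16 = (441 + 21*I*sqrt(5))*16 = 7056 + 336*I*sqrt(5)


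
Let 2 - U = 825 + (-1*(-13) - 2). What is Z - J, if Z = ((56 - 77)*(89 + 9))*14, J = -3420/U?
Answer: -4005438/139 ≈ -28816.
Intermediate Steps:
U = -834 (U = 2 - (825 + (-1*(-13) - 2)) = 2 - (825 + (13 - 2)) = 2 - (825 + 11) = 2 - 1*836 = 2 - 836 = -834)
J = 570/139 (J = -3420/(-834) = -3420*(-1/834) = 570/139 ≈ 4.1007)
Z = -28812 (Z = -21*98*14 = -2058*14 = -28812)
Z - J = -28812 - 1*570/139 = -28812 - 570/139 = -4005438/139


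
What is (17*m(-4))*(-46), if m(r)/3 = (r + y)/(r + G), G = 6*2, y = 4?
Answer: 0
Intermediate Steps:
G = 12
m(r) = 3*(4 + r)/(12 + r) (m(r) = 3*((r + 4)/(r + 12)) = 3*((4 + r)/(12 + r)) = 3*(4 + r)/(12 + r))
(17*m(-4))*(-46) = (17*(3*(4 - 4)/(12 - 4)))*(-46) = (17*(3*0/8))*(-46) = (17*(3*(⅛)*0))*(-46) = (17*0)*(-46) = 0*(-46) = 0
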